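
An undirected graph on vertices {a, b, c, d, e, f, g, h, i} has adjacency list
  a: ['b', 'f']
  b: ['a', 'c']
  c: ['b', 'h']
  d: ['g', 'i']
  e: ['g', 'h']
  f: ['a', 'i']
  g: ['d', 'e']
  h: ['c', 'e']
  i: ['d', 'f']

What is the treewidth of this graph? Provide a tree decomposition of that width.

Treewidth 2.
Bags: B1 = {d, g, i}  B2 = {e, g, i}  B3 = {e, h, i}  B4 = {c, h, i}  B5 = {b, c, i}  B6 = {a, b, i}  B7 = {a, f, i}
Tree: B1–B2, B2–B3, B3–B4, B4–B5, B5–B6, B6–B7

Each bag holds 3 vertices, so the decomposition has width 2, which upper-bounds the treewidth. Since i–d–g–e–h–c–b–a–f–i is a cycle in G, G is not acyclic. Forests are exactly the graphs of treewidth ≤ 1, so tw(G) ≥ 2. Therefore the treewidth is 2.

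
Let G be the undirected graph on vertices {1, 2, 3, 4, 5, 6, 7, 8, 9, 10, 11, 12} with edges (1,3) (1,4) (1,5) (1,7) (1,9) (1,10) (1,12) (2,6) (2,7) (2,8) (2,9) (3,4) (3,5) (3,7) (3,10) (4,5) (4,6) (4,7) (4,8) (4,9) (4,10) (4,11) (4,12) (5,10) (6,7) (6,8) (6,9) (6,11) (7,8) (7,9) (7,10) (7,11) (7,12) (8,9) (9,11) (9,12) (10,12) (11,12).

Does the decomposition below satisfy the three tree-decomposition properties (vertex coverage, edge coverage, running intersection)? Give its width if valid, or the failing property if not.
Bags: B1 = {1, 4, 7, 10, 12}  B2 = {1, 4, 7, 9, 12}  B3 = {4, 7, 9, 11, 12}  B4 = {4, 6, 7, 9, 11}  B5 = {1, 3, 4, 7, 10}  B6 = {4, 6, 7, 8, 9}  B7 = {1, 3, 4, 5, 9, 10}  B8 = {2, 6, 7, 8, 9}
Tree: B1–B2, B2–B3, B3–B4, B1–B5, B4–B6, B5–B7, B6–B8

No — bags containing vertex 9 are not connected in the tree.

A tree decomposition must satisfy three properties: every vertex lies in some bag; for every edge, both endpoints lie together in some bag; and for every vertex, the bags containing it form a connected subtree. Here bags containing vertex 9 are not connected in the tree, so the decomposition is invalid.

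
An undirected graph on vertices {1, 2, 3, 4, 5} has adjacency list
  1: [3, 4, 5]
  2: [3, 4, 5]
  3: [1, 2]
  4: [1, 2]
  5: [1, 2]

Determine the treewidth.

A width-2 tree decomposition is:
Bags: B1 = {1, 2, 4}  B2 = {1, 2, 5}  B3 = {1, 2, 3}
Tree: B1–B2, B2–B3
Every bag has size at most 3, so the width is 3 − 1 = 2 and tw(G) ≤ 2. For the lower bound, G contains the cycle 2–4–1–5–2, so G is not a forest; only forests have treewidth ≤ 1, hence tw(G) ≥ 2. The upper and lower bounds meet at 2, so that is the treewidth.

2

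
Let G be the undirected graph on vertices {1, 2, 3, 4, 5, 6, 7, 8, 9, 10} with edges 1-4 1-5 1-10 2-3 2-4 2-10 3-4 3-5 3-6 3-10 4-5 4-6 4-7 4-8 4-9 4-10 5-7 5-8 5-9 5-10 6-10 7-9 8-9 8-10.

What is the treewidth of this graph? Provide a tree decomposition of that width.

Each bag holds 4 vertices, so the decomposition has width 3, which upper-bounds the treewidth. For the lower bound, the 4 vertices {2, 3, 4, 10} are pairwise adjacent, and any tree decomposition puts a clique entirely inside one bag — forcing width ≥ 3. The upper and lower bounds meet at 3, so that is the treewidth.

Treewidth 3.
Bags: B1 = {4, 5, 8, 10}  B2 = {4, 5, 8, 9}  B3 = {3, 4, 5, 10}  B4 = {1, 4, 5, 10}  B5 = {2, 3, 4, 10}  B6 = {4, 5, 7, 9}  B7 = {3, 4, 6, 10}
Tree: B1–B2, B1–B3, B3–B4, B3–B5, B2–B6, B3–B7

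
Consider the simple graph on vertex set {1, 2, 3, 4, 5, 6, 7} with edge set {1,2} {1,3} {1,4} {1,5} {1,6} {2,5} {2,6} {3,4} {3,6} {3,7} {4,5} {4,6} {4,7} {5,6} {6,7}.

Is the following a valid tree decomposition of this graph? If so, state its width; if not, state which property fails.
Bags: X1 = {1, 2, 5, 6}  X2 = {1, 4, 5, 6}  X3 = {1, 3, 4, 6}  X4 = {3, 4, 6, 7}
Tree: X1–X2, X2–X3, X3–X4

Yes; width 3.

Every vertex of G appears in some bag (union = {1, 2, 3, 4, 5, 6, 7}); every edge is covered by a bag; and for each vertex v the set of bags containing v is connected in the bag tree. The decomposition is therefore valid. The largest bag has 4 vertices, so the width is 3.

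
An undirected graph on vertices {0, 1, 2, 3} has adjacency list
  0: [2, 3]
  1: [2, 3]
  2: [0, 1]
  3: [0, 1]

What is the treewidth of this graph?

A width-2 tree decomposition is:
Bags: B1 = {1, 2, 3}  B2 = {0, 2, 3}
Tree: B1–B2
The largest bag has 3 vertices, giving width 2; this decomposition certifies tw(G) ≤ 2. For the lower bound, G contains the cycle 2–1–3–0–2, so G is not a forest; only forests have treewidth ≤ 1, hence tw(G) ≥ 2. Hence tw(G) = 2 exactly.

2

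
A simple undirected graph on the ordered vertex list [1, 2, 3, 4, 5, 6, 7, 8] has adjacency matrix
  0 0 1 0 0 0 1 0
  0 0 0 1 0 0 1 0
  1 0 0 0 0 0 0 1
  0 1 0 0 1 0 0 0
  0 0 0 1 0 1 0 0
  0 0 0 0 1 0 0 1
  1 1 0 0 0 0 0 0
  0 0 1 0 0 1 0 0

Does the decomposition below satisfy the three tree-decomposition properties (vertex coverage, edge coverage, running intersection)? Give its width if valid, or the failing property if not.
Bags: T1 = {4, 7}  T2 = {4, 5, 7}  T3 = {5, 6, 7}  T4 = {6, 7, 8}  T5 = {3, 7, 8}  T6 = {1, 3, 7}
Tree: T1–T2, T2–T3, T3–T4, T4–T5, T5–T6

No — vertex 2 appears in no bag.

A tree decomposition must satisfy three properties: every vertex lies in some bag; for every edge, both endpoints lie together in some bag; and for every vertex, the bags containing it form a connected subtree. Here vertex 2 appears in no bag, so the decomposition is invalid.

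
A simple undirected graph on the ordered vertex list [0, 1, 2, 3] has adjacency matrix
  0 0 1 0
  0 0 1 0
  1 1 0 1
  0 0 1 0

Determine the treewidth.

A width-1 tree decomposition is:
Bags: B1 = {0, 2}  B2 = {2, 3}  B3 = {1, 2}
Tree: B1–B2, B1–B3
The largest bag has 2 vertices, giving width 1; this decomposition certifies tw(G) ≤ 1. G has an edge, so its treewidth is at least 1. Therefore the treewidth is 1.

1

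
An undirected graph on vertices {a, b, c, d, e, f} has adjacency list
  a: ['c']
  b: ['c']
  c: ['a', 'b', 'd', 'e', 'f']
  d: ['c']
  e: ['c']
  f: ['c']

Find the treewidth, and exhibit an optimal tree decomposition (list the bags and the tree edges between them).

Treewidth 1.
One optimal decomposition is:
Bags: B1 = {c, f}  B2 = {a, c}  B3 = {c, d}  B4 = {b, c}  B5 = {c, e}
Tree: B1–B2, B2–B3, B3–B4, B1–B5

The largest bag has 2 vertices, giving width 1; this decomposition certifies tw(G) ≤ 1. Any graph with an edge has treewidth ≥ 1, and G has the edge c–f. Combining the bounds, tw(G) = 1.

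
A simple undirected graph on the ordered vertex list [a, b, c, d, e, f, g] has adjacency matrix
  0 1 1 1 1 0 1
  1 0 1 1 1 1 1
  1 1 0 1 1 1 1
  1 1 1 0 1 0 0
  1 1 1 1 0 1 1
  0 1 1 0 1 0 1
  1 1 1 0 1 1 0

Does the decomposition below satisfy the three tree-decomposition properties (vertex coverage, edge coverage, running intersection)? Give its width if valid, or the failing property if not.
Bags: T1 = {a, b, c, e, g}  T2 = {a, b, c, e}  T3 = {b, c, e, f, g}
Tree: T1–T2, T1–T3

A tree decomposition must satisfy three properties: every vertex lies in some bag; for every edge, both endpoints lie together in some bag; and for every vertex, the bags containing it form a connected subtree. Here vertex d appears in no bag, so the decomposition is invalid.

No — vertex d appears in no bag.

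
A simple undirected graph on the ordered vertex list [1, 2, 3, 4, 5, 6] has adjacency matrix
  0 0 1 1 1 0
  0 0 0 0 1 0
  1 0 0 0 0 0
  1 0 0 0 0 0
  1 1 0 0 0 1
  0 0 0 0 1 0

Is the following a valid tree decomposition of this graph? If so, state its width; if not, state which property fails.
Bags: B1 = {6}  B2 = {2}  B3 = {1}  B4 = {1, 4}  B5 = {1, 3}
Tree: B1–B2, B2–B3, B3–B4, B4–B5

No — vertex 5 appears in no bag.

A tree decomposition must satisfy three properties: every vertex lies in some bag; for every edge, both endpoints lie together in some bag; and for every vertex, the bags containing it form a connected subtree. Here vertex 5 appears in no bag, so the decomposition is invalid.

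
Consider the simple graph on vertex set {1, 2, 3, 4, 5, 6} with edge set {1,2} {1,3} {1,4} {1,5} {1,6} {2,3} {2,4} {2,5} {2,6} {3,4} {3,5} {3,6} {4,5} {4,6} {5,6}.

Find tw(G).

5

A width-5 tree decomposition is:
Bags: B1 = {1, 2, 3, 4, 5, 6}
Tree: (single bag)
With just one bag of size 6, the width is 6 − 1 = 5, so tw(G) ≤ 5. On the other hand G contains the 6-clique {1, 2, 3, 4, 5, 6}. A clique must lie in a single bag of any decomposition, so no decomposition can have width below 5. The upper and lower bounds meet at 5, so that is the treewidth.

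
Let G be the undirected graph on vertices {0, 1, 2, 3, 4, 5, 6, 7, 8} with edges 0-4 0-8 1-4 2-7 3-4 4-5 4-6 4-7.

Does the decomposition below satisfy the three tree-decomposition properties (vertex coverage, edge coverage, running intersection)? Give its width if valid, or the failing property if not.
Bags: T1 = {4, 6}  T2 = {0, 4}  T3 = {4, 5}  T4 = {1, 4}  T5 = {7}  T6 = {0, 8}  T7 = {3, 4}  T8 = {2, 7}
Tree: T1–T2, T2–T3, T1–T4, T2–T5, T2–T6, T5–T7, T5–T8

No — edge (4,7) lies in no bag.

A tree decomposition must satisfy three properties: every vertex lies in some bag; for every edge, both endpoints lie together in some bag; and for every vertex, the bags containing it form a connected subtree. Here edge (4,7) lies in no bag, so the decomposition is invalid.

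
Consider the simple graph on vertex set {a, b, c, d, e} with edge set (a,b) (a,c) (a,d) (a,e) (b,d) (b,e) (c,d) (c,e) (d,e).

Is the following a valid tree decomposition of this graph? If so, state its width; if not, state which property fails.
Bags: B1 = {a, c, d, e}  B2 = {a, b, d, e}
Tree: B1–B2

Vertex coverage: the bags together contain {a, b, c, d, e}, the full vertex set. Edge coverage: each edge of G has both endpoints in at least one bag. Running intersection: for every vertex, the bags containing it form a connected subtree. All three properties hold, so this is a valid tree decomposition of width max|bag| − 1 = 3, and hence tw(G) ≤ 3.

Yes; width 3.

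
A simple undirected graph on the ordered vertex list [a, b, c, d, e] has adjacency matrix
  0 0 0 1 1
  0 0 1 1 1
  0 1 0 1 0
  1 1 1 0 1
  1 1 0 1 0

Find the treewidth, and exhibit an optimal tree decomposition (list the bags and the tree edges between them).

The largest bag has 3 vertices, giving width 2; this decomposition certifies tw(G) ≤ 2. Conversely, {a, d, e} is a clique of size 3, and the vertices of any clique must share a bag in every tree decomposition; so some bag has ≥ 3 vertices and tw(G) ≥ 2. Hence tw(G) = 2 exactly.

Treewidth 2.
Bags: B1 = {b, d, e}  B2 = {a, d, e}  B3 = {b, c, d}
Tree: B1–B2, B1–B3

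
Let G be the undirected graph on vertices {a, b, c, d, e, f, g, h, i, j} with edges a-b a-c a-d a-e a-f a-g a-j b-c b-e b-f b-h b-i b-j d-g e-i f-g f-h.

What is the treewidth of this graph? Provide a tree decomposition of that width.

The largest bag has 3 vertices, giving width 2; this decomposition certifies tw(G) ≤ 2. For the lower bound, the 3 vertices {a, d, g} are pairwise adjacent, and any tree decomposition puts a clique entirely inside one bag — forcing width ≥ 2. Combining the bounds, tw(G) = 2.

Treewidth 2.
One optimal decomposition is:
Bags: B1 = {a, b, c}  B2 = {a, b, j}  B3 = {a, b, f}  B4 = {a, f, g}  B5 = {a, d, g}  B6 = {a, b, e}  B7 = {b, e, i}  B8 = {b, f, h}
Tree: B1–B2, B2–B3, B3–B4, B4–B5, B2–B6, B6–B7, B3–B8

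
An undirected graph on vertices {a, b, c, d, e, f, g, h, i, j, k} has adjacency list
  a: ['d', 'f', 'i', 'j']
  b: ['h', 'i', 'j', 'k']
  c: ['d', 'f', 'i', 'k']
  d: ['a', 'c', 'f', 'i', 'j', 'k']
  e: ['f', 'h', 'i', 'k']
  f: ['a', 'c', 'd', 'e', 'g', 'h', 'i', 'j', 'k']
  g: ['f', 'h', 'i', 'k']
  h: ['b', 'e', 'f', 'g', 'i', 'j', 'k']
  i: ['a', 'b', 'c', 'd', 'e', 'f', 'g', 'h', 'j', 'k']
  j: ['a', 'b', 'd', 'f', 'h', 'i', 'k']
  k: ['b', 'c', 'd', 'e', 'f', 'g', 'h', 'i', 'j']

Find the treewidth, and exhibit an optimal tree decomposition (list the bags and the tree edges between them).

Treewidth 4.
Bags: B1 = {d, f, i, j, k}  B2 = {f, h, i, j, k}  B3 = {f, g, h, i, k}  B4 = {b, h, i, j, k}  B5 = {c, d, f, i, k}  B6 = {e, f, h, i, k}  B7 = {a, d, f, i, j}
Tree: B1–B2, B2–B3, B2–B4, B1–B5, B2–B6, B1–B7

Every bag has size at most 5, so the width is 5 − 1 = 4 and tw(G) ≤ 4. For the lower bound, the 5 vertices {a, d, f, i, j} are pairwise adjacent, and any tree decomposition puts a clique entirely inside one bag — forcing width ≥ 4. Combining the bounds, tw(G) = 4.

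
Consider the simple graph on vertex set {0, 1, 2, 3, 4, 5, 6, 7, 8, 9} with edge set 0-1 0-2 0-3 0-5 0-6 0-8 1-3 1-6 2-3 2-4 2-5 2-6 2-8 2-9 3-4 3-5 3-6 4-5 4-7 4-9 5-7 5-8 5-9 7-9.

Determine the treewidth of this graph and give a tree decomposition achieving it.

Each bag holds 4 vertices, so the decomposition has width 3, which upper-bounds the treewidth. For the lower bound, the 4 vertices {0, 1, 3, 6} are pairwise adjacent, and any tree decomposition puts a clique entirely inside one bag — forcing width ≥ 3. Therefore the treewidth is 3.

Treewidth 3.
Bags: B1 = {0, 2, 3, 5}  B2 = {2, 3, 4, 5}  B3 = {0, 2, 3, 6}  B4 = {0, 1, 3, 6}  B5 = {0, 2, 5, 8}  B6 = {2, 4, 5, 9}  B7 = {4, 5, 7, 9}
Tree: B1–B2, B1–B3, B3–B4, B1–B5, B2–B6, B6–B7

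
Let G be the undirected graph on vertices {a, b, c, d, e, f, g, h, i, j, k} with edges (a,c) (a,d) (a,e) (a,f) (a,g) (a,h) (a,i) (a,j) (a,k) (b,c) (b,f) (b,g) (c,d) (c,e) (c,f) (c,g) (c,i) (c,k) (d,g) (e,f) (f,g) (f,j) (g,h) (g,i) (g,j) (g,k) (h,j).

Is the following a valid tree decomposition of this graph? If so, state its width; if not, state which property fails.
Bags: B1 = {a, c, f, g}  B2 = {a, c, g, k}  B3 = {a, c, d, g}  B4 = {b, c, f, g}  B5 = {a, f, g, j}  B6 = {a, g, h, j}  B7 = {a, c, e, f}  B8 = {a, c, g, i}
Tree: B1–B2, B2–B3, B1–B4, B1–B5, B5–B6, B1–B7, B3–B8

Yes; width 3.

Checking the three conditions: (i) the bags cover all of {a, b, c, d, e, f, g, h, i, j, k}; (ii) for each edge, some bag contains both endpoints; (iii) the bags containing any fixed vertex form a subtree. All hold, so the decomposition is valid with width 4 − 1 = 3.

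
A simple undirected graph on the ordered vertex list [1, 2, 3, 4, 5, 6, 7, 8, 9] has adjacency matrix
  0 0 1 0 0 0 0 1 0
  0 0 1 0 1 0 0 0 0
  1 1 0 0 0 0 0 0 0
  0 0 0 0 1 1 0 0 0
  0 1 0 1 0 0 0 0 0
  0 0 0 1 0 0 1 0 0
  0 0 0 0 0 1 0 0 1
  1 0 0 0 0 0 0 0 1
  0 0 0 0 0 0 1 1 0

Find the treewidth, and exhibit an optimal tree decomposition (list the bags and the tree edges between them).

Each bag holds 3 vertices, so the decomposition has width 2, which upper-bounds the treewidth. The edges 2–3–1–8–9–7–6–4–5–2 form a cycle, so G is not a tree and its treewidth is at least 2. Hence tw(G) = 2 exactly.

Treewidth 2.
Bags: B1 = {1, 2, 3}  B2 = {1, 2, 8}  B3 = {2, 8, 9}  B4 = {2, 7, 9}  B5 = {2, 6, 7}  B6 = {2, 4, 6}  B7 = {2, 4, 5}
Tree: B1–B2, B2–B3, B3–B4, B4–B5, B5–B6, B6–B7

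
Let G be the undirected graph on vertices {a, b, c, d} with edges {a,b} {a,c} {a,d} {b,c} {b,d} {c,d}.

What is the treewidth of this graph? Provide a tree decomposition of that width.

Treewidth 3.
Bags: B1 = {a, b, c, d}
Tree: (single bag)

With just one bag of size 4, the width is 4 − 1 = 3, so tw(G) ≤ 3. For the lower bound, the 4 vertices {a, b, c, d} are pairwise adjacent, and any tree decomposition puts a clique entirely inside one bag — forcing width ≥ 3. Combining the bounds, tw(G) = 3.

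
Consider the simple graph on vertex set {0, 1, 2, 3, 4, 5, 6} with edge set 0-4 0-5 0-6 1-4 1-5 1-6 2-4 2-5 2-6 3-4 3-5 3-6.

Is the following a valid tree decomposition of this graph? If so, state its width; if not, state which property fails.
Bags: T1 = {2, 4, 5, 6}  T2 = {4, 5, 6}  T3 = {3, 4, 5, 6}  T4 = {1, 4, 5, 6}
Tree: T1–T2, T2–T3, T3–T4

A tree decomposition must satisfy three properties: every vertex lies in some bag; for every edge, both endpoints lie together in some bag; and for every vertex, the bags containing it form a connected subtree. Here vertex 0 appears in no bag, so the decomposition is invalid.

No — vertex 0 appears in no bag.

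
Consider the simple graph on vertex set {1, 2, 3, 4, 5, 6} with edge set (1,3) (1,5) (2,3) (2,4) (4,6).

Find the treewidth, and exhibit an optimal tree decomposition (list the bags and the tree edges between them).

Treewidth 1.
Bags: B1 = {2, 3}  B2 = {2, 4}  B3 = {1, 3}  B4 = {4, 6}  B5 = {1, 5}
Tree: B1–B2, B1–B3, B2–B4, B3–B5

Each bag holds 2 vertices, so the decomposition has width 1, which upper-bounds the treewidth. Since G has at least one edge (e.g. 3–2), it is not an edgeless graph, so tw(G) ≥ 1. Combining the bounds, tw(G) = 1.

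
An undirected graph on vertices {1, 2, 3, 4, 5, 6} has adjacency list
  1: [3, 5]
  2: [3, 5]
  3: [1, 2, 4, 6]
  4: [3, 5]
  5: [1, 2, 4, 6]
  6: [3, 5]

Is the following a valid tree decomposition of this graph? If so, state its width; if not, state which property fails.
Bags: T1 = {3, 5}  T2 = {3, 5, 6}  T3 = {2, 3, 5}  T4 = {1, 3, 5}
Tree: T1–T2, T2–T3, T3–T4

No — vertex 4 appears in no bag.

A tree decomposition must satisfy three properties: every vertex lies in some bag; for every edge, both endpoints lie together in some bag; and for every vertex, the bags containing it form a connected subtree. Here vertex 4 appears in no bag, so the decomposition is invalid.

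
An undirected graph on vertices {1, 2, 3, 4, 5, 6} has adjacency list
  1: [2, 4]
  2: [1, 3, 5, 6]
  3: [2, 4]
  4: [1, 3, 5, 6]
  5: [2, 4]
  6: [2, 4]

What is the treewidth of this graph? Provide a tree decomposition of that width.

Treewidth 2.
Bags: B1 = {1, 2, 4}  B2 = {2, 3, 4}  B3 = {2, 4, 6}  B4 = {2, 4, 5}
Tree: B1–B2, B2–B3, B3–B4

Each bag holds 3 vertices, so the decomposition has width 2, which upper-bounds the treewidth. For the lower bound, G contains the cycle 1–4–3–2–1, so G is not a forest; only forests have treewidth ≤ 1, hence tw(G) ≥ 2. Hence tw(G) = 2 exactly.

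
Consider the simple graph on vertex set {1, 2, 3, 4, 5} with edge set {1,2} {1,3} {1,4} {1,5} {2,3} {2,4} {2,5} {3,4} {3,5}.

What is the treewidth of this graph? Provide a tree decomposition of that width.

Every bag has size at most 4, so the width is 4 − 1 = 3 and tw(G) ≤ 3. For the lower bound, the 4 vertices {1, 2, 3, 4} are pairwise adjacent, and any tree decomposition puts a clique entirely inside one bag — forcing width ≥ 3. Therefore the treewidth is 3.

Treewidth 3.
Bags: B1 = {1, 2, 3, 5}  B2 = {1, 2, 3, 4}
Tree: B1–B2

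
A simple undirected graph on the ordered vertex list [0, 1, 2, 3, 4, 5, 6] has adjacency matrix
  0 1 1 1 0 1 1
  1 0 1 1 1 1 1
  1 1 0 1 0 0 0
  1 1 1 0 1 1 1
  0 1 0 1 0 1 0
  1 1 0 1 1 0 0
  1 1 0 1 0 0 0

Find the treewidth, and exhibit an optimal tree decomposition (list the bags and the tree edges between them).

Each bag holds 4 vertices, so the decomposition has width 3, which upper-bounds the treewidth. For the lower bound, the 4 vertices {0, 1, 2, 3} are pairwise adjacent, and any tree decomposition puts a clique entirely inside one bag — forcing width ≥ 3. Hence tw(G) = 3 exactly.

Treewidth 3.
Bags: B1 = {1, 3, 4, 5}  B2 = {0, 1, 3, 5}  B3 = {0, 1, 3, 6}  B4 = {0, 1, 2, 3}
Tree: B1–B2, B2–B3, B3–B4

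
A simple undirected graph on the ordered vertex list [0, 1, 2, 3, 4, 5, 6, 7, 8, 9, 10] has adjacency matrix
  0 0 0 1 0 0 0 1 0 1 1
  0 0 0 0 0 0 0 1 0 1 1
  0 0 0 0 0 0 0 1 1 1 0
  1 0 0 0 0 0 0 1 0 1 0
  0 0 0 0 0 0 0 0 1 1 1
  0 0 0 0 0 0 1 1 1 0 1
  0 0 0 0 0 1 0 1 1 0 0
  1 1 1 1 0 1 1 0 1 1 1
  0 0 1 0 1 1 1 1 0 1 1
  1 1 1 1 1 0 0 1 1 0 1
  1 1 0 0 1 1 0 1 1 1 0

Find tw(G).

A width-3 tree decomposition is:
Bags: B1 = {7, 8, 9, 10}  B2 = {1, 7, 9, 10}  B3 = {4, 8, 9, 10}  B4 = {0, 7, 9, 10}  B5 = {0, 3, 7, 9}  B6 = {5, 7, 8, 10}  B7 = {2, 7, 8, 9}  B8 = {5, 6, 7, 8}
Tree: B1–B2, B1–B3, B2–B4, B4–B5, B1–B6, B1–B7, B6–B8
The largest bag has 4 vertices, giving width 3; this decomposition certifies tw(G) ≤ 3. For the lower bound, the 4 vertices {4, 8, 9, 10} are pairwise adjacent, and any tree decomposition puts a clique entirely inside one bag — forcing width ≥ 3. Hence tw(G) = 3 exactly.

3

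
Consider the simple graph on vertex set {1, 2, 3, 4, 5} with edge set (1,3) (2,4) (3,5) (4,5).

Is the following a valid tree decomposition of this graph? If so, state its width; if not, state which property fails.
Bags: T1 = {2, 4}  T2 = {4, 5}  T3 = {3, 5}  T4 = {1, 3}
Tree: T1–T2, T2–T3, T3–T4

Checking the three conditions: (i) the bags cover all of {1, 2, 3, 4, 5}; (ii) for each edge, some bag contains both endpoints; (iii) the bags containing any fixed vertex form a subtree. All hold, so the decomposition is valid with width 2 − 1 = 1.

Yes; width 1.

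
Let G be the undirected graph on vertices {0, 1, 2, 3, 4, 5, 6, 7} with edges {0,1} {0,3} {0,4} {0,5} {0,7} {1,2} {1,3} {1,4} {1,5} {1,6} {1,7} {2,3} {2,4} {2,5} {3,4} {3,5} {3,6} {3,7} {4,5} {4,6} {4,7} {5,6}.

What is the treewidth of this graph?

A width-4 tree decomposition is:
Bags: B1 = {0, 1, 3, 4, 7}  B2 = {0, 1, 3, 4, 5}  B3 = {1, 3, 4, 5, 6}  B4 = {1, 2, 3, 4, 5}
Tree: B1–B2, B2–B3, B2–B4
The largest bag has 5 vertices, giving width 4; this decomposition certifies tw(G) ≤ 4. For the lower bound, the 5 vertices {0, 1, 3, 4, 5} are pairwise adjacent, and any tree decomposition puts a clique entirely inside one bag — forcing width ≥ 4. Combining the bounds, tw(G) = 4.

4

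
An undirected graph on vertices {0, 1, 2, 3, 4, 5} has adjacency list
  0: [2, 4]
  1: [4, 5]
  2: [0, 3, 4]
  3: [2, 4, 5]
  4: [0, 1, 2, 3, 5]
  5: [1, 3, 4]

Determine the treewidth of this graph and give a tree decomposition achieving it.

The largest bag has 3 vertices, giving width 2; this decomposition certifies tw(G) ≤ 2. For the lower bound, the 3 vertices {1, 4, 5} are pairwise adjacent, and any tree decomposition puts a clique entirely inside one bag — forcing width ≥ 2. Hence tw(G) = 2 exactly.

Treewidth 2.
One optimal decomposition is:
Bags: B1 = {2, 3, 4}  B2 = {3, 4, 5}  B3 = {0, 2, 4}  B4 = {1, 4, 5}
Tree: B1–B2, B1–B3, B2–B4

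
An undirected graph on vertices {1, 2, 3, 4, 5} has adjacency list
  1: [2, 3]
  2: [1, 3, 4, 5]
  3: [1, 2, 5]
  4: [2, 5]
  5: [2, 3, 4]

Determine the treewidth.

A width-2 tree decomposition is:
Bags: B1 = {1, 2, 3}  B2 = {2, 3, 5}  B3 = {2, 4, 5}
Tree: B1–B2, B2–B3
Each bag holds 3 vertices, so the decomposition has width 2, which upper-bounds the treewidth. On the other hand G contains the 3-clique {1, 2, 3}. A clique must lie in a single bag of any decomposition, so no decomposition can have width below 2. The upper and lower bounds meet at 2, so that is the treewidth.

2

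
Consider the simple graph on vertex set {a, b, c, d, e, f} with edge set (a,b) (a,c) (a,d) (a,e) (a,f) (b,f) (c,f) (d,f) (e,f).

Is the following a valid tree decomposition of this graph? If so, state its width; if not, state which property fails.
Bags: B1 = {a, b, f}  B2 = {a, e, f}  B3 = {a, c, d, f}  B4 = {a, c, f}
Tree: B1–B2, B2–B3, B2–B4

No — bags containing vertex c are not connected in the tree.

A tree decomposition must satisfy three properties: every vertex lies in some bag; for every edge, both endpoints lie together in some bag; and for every vertex, the bags containing it form a connected subtree. Here bags containing vertex c are not connected in the tree, so the decomposition is invalid.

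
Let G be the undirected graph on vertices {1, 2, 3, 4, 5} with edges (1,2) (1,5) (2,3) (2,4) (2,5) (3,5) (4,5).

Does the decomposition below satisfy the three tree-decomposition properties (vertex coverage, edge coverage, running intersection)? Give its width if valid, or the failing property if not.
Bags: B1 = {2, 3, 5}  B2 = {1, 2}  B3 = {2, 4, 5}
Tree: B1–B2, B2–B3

A tree decomposition must satisfy three properties: every vertex lies in some bag; for every edge, both endpoints lie together in some bag; and for every vertex, the bags containing it form a connected subtree. Here edge (5,1) lies in no bag, so the decomposition is invalid.

No — edge (5,1) lies in no bag.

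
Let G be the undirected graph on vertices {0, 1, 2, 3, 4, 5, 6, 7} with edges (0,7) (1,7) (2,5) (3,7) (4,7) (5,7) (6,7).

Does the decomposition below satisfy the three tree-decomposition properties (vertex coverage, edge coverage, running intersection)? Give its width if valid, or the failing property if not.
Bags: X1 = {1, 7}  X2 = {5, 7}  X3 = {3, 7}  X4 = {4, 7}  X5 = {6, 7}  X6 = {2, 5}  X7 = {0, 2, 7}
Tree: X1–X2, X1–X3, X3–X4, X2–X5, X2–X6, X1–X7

A tree decomposition must satisfy three properties: every vertex lies in some bag; for every edge, both endpoints lie together in some bag; and for every vertex, the bags containing it form a connected subtree. Here bags containing vertex 2 are not connected in the tree, so the decomposition is invalid.

No — bags containing vertex 2 are not connected in the tree.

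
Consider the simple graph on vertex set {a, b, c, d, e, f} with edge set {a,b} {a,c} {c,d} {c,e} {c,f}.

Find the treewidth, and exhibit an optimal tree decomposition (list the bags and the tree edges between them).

Treewidth 1.
One such decomposition:
Bags: B1 = {a, c}  B2 = {c, f}  B3 = {c, d}  B4 = {a, b}  B5 = {c, e}
Tree: B1–B2, B2–B3, B1–B4, B2–B5

Every bag has size at most 2, so the width is 2 − 1 = 1 and tw(G) ≤ 1. G has an edge, so its treewidth is at least 1. The upper and lower bounds meet at 1, so that is the treewidth.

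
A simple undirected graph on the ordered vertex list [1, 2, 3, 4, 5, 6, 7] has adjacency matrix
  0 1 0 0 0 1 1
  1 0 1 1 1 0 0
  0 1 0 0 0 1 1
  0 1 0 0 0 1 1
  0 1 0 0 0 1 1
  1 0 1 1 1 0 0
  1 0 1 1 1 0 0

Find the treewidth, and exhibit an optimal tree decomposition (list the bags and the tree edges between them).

Treewidth 3.
One optimal decomposition is:
Bags: B1 = {2, 5, 6, 7}  B2 = {1, 2, 6, 7}  B3 = {2, 4, 6, 7}  B4 = {2, 3, 6, 7}
Tree: B1–B2, B2–B3, B3–B4

Every bag has size at most 4, so the width is 4 − 1 = 3 and tw(G) ≤ 3. For the lower bound: the 4 vertex sets {2,5}, {1,6}, {7}, {4} are disjoint, each induces a connected subgraph, and every pair is joined by at least one edge of G. Contracting each set to a single vertex therefore yields K_{4} as a minor, and since treewidth is minor-monotone, tw(G) ≥ tw(K_{4}) = 3. Combining the bounds, tw(G) = 3.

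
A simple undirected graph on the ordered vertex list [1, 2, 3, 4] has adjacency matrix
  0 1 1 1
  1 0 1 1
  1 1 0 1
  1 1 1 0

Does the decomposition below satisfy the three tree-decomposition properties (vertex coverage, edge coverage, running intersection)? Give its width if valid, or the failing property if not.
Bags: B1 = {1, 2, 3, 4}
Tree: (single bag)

Yes; width 3.

Every vertex of G appears in some bag (union = {1, 2, 3, 4}); every edge is covered by a bag; and for each vertex v the set of bags containing v is connected in the bag tree. The decomposition is therefore valid. The largest bag has 4 vertices, so the width is 3.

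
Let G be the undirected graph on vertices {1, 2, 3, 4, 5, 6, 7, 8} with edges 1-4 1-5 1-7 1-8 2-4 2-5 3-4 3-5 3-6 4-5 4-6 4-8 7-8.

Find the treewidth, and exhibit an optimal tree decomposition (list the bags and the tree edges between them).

Treewidth 2.
One optimal decomposition is:
Bags: B1 = {3, 4, 5}  B2 = {2, 4, 5}  B3 = {1, 4, 5}  B4 = {1, 4, 8}  B5 = {1, 7, 8}  B6 = {3, 4, 6}
Tree: B1–B2, B2–B3, B3–B4, B4–B5, B1–B6

Each bag holds 3 vertices, so the decomposition has width 2, which upper-bounds the treewidth. Conversely, {1, 4, 8} is a clique of size 3, and the vertices of any clique must share a bag in every tree decomposition; so some bag has ≥ 3 vertices and tw(G) ≥ 2. Combining the bounds, tw(G) = 2.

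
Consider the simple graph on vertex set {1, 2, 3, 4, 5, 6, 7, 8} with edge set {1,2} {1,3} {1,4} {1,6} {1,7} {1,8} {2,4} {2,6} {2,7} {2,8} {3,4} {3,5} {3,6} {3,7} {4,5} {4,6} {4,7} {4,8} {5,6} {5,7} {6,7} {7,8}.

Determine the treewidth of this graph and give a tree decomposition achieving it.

Treewidth 4.
Bags: B1 = {1, 2, 4, 6, 7}  B2 = {1, 2, 4, 7, 8}  B3 = {1, 3, 4, 6, 7}  B4 = {3, 4, 5, 6, 7}
Tree: B1–B2, B1–B3, B3–B4

Every bag has size at most 5, so the width is 5 − 1 = 4 and tw(G) ≤ 4. Conversely, {1, 2, 4, 7, 8} is a clique of size 5, and the vertices of any clique must share a bag in every tree decomposition; so some bag has ≥ 5 vertices and tw(G) ≥ 4. Combining the bounds, tw(G) = 4.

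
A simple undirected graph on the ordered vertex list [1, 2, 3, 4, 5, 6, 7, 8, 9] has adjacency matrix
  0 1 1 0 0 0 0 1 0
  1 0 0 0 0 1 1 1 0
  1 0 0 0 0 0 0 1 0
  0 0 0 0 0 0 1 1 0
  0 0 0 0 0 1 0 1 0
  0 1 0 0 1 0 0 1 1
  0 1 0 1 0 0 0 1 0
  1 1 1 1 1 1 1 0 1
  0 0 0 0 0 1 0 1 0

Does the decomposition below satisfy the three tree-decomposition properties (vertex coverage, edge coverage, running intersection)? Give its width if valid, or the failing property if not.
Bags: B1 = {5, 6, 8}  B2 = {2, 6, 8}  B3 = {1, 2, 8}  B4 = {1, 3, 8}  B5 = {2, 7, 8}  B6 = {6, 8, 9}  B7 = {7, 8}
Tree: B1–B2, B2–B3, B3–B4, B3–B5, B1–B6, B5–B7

A tree decomposition must satisfy three properties: every vertex lies in some bag; for every edge, both endpoints lie together in some bag; and for every vertex, the bags containing it form a connected subtree. Here vertex 4 appears in no bag, so the decomposition is invalid.

No — vertex 4 appears in no bag.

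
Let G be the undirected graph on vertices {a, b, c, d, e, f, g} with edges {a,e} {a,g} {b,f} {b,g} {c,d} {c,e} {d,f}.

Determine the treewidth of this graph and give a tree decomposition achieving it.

Treewidth 2.
One optimal decomposition is:
Bags: B1 = {a, c, e}  B2 = {a, c, d}  B3 = {a, d, f}  B4 = {a, b, f}  B5 = {a, b, g}
Tree: B1–B2, B2–B3, B3–B4, B4–B5

Every bag has size at most 3, so the width is 3 − 1 = 2 and tw(G) ≤ 2. The edges a–e–c–d–f–b–g–a form a cycle, so G is not a tree and its treewidth is at least 2. Therefore the treewidth is 2.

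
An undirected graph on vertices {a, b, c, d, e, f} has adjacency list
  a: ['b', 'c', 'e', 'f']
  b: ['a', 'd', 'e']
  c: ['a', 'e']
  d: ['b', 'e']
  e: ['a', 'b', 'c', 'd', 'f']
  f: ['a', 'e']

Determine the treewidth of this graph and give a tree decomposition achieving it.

Treewidth 2.
One such decomposition:
Bags: B1 = {a, b, e}  B2 = {b, d, e}  B3 = {a, e, f}  B4 = {a, c, e}
Tree: B1–B2, B1–B3, B3–B4

Every bag has size at most 3, so the width is 3 − 1 = 2 and tw(G) ≤ 2. For the lower bound, the 3 vertices {b, d, e} are pairwise adjacent, and any tree decomposition puts a clique entirely inside one bag — forcing width ≥ 2. Therefore the treewidth is 2.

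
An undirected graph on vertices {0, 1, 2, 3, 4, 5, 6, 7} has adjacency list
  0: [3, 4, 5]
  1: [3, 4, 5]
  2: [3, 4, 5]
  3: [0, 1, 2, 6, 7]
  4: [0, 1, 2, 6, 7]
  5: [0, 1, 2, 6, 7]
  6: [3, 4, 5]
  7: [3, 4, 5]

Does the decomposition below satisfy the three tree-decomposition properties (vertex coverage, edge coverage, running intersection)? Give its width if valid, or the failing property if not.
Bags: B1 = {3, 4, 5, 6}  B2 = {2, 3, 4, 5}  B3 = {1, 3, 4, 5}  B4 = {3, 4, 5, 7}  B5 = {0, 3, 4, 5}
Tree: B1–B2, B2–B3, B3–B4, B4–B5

Yes; width 3.

Vertex coverage: the bags together contain {0, 1, 2, 3, 4, 5, 6, 7}, the full vertex set. Edge coverage: each edge of G has both endpoints in at least one bag. Running intersection: for every vertex, the bags containing it form a connected subtree. All three properties hold, so this is a valid tree decomposition of width max|bag| − 1 = 3, and hence tw(G) ≤ 3.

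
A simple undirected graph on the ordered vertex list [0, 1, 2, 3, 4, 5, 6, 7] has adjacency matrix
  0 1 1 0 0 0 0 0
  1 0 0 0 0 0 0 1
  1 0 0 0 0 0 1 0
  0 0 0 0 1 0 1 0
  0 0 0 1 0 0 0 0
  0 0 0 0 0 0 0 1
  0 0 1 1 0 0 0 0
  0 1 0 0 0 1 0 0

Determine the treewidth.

1

A width-1 tree decomposition is:
Bags: B1 = {3, 4}  B2 = {3, 6}  B3 = {2, 6}  B4 = {0, 2}  B5 = {0, 1}  B6 = {1, 7}  B7 = {5, 7}
Tree: B1–B2, B2–B3, B3–B4, B4–B5, B5–B6, B6–B7
Each bag holds 2 vertices, so the decomposition has width 1, which upper-bounds the treewidth. G has an edge, so its treewidth is at least 1. Combining the bounds, tw(G) = 1.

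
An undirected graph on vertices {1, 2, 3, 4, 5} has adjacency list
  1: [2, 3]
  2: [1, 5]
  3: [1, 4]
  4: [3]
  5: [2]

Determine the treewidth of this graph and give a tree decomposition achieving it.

Treewidth 1.
Bags: B1 = {1, 3}  B2 = {1, 2}  B3 = {2, 5}  B4 = {3, 4}
Tree: B1–B2, B2–B3, B1–B4

The largest bag has 2 vertices, giving width 1; this decomposition certifies tw(G) ≤ 1. Any graph with an edge has treewidth ≥ 1, and G has the edge 3–1. Combining the bounds, tw(G) = 1.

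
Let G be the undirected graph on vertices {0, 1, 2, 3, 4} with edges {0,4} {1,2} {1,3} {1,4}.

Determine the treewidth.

A width-1 tree decomposition is:
Bags: B1 = {1, 3}  B2 = {1, 4}  B3 = {0, 4}  B4 = {1, 2}
Tree: B1–B2, B2–B3, B2–B4
The largest bag has 2 vertices, giving width 1; this decomposition certifies tw(G) ≤ 1. Since G has at least one edge (e.g. 3–1), it is not an edgeless graph, so tw(G) ≥ 1. Therefore the treewidth is 1.

1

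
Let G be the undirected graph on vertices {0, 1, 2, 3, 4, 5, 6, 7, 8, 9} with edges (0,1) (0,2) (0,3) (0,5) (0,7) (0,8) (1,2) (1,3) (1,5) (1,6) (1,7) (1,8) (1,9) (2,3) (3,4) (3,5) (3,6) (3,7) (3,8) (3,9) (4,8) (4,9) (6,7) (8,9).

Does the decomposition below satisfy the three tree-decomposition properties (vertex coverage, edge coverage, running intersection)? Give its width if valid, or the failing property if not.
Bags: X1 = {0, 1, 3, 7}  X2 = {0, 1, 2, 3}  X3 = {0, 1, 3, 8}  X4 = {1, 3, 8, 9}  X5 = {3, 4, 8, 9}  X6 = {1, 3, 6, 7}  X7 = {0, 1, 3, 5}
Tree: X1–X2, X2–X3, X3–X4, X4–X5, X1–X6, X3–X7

Checking the three conditions: (i) the bags cover all of {0, 1, 2, 3, 4, 5, 6, 7, 8, 9}; (ii) for each edge, some bag contains both endpoints; (iii) the bags containing any fixed vertex form a subtree. All hold, so the decomposition is valid with width 4 − 1 = 3.

Yes; width 3.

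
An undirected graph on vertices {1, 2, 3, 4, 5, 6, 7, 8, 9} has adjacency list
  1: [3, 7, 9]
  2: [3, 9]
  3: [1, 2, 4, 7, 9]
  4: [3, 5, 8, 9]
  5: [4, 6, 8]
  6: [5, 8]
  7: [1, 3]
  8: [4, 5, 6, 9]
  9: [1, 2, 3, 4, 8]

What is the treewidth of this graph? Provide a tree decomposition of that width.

Every bag has size at most 3, so the width is 3 − 1 = 2 and tw(G) ≤ 2. Conversely, {4, 8, 9} is a clique of size 3, and the vertices of any clique must share a bag in every tree decomposition; so some bag has ≥ 3 vertices and tw(G) ≥ 2. Hence tw(G) = 2 exactly.

Treewidth 2.
Bags: B1 = {3, 4, 9}  B2 = {2, 3, 9}  B3 = {1, 3, 9}  B4 = {4, 8, 9}  B5 = {1, 3, 7}  B6 = {4, 5, 8}  B7 = {5, 6, 8}
Tree: B1–B2, B1–B3, B1–B4, B3–B5, B4–B6, B6–B7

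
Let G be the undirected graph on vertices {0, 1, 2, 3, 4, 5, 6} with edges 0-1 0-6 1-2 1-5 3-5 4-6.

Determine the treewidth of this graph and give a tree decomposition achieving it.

Every bag has size at most 2, so the width is 2 − 1 = 1 and tw(G) ≤ 1. Since G has at least one edge (e.g. 2–1), it is not an edgeless graph, so tw(G) ≥ 1. The upper and lower bounds meet at 1, so that is the treewidth.

Treewidth 1.
One optimal decomposition is:
Bags: B1 = {1, 2}  B2 = {1, 5}  B3 = {0, 1}  B4 = {3, 5}  B5 = {0, 6}  B6 = {4, 6}
Tree: B1–B2, B1–B3, B2–B4, B3–B5, B5–B6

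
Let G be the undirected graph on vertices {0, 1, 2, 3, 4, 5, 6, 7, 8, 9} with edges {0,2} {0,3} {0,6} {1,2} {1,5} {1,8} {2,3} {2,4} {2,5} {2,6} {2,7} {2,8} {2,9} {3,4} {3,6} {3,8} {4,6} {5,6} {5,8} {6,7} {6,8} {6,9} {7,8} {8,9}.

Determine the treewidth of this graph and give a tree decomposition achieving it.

Treewidth 3.
One optimal decomposition is:
Bags: B1 = {2, 6, 7, 8}  B2 = {2, 3, 6, 8}  B3 = {2, 3, 4, 6}  B4 = {2, 5, 6, 8}  B5 = {1, 2, 5, 8}  B6 = {0, 2, 3, 6}  B7 = {2, 6, 8, 9}
Tree: B1–B2, B2–B3, B1–B4, B4–B5, B2–B6, B2–B7

The largest bag has 4 vertices, giving width 3; this decomposition certifies tw(G) ≤ 3. Conversely, {1, 2, 5, 8} is a clique of size 4, and the vertices of any clique must share a bag in every tree decomposition; so some bag has ≥ 4 vertices and tw(G) ≥ 3. The upper and lower bounds meet at 3, so that is the treewidth.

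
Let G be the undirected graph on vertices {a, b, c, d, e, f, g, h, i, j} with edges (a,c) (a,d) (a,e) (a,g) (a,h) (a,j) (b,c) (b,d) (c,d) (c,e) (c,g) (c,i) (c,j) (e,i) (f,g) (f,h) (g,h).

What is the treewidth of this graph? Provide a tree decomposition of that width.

Treewidth 2.
One such decomposition:
Bags: B1 = {a, c, d}  B2 = {a, c, e}  B3 = {a, c, g}  B4 = {b, c, d}  B5 = {a, g, h}  B6 = {f, g, h}  B7 = {c, e, i}  B8 = {a, c, j}
Tree: B1–B2, B1–B3, B1–B4, B3–B5, B5–B6, B2–B7, B1–B8

Each bag holds 3 vertices, so the decomposition has width 2, which upper-bounds the treewidth. On the other hand G contains the 3-clique {f, g, h}. A clique must lie in a single bag of any decomposition, so no decomposition can have width below 2. Combining the bounds, tw(G) = 2.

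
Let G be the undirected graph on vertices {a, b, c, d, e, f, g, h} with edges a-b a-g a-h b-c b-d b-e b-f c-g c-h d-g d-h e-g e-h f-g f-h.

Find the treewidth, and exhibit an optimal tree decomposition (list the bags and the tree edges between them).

Treewidth 3.
Bags: B1 = {b, e, g, h}  B2 = {a, b, g, h}  B3 = {b, c, g, h}  B4 = {b, f, g, h}  B5 = {b, d, g, h}
Tree: B1–B2, B2–B3, B3–B4, B4–B5

Each bag holds 4 vertices, so the decomposition has width 3, which upper-bounds the treewidth. For the lower bound: the 4 vertex sets {b,e}, {a,g}, {h}, {c} are disjoint, each induces a connected subgraph, and every pair is joined by at least one edge of G. Contracting each set to a single vertex therefore yields K_{4} as a minor, and since treewidth is minor-monotone, tw(G) ≥ tw(K_{4}) = 3. Therefore the treewidth is 3.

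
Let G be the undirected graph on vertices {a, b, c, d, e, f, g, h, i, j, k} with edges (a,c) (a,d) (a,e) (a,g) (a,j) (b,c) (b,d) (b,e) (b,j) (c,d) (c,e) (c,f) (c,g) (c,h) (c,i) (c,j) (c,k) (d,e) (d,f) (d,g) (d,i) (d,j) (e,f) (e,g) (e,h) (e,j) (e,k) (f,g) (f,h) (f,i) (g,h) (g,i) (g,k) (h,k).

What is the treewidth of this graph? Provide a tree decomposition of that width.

Treewidth 4.
Bags: B1 = {a, c, d, e, g}  B2 = {c, d, e, f, g}  B3 = {c, d, f, g, i}  B4 = {c, e, f, g, h}  B5 = {a, c, d, e, j}  B6 = {b, c, d, e, j}  B7 = {c, e, g, h, k}
Tree: B1–B2, B2–B3, B2–B4, B1–B5, B5–B6, B4–B7

Each bag holds 5 vertices, so the decomposition has width 4, which upper-bounds the treewidth. On the other hand G contains the 5-clique {c, d, e, f, g}. A clique must lie in a single bag of any decomposition, so no decomposition can have width below 4. The upper and lower bounds meet at 4, so that is the treewidth.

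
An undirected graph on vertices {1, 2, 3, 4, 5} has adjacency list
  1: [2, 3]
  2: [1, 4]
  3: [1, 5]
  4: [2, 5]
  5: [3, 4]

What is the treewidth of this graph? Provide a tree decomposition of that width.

The largest bag has 3 vertices, giving width 2; this decomposition certifies tw(G) ≤ 2. The edges 3–1–2–4–5–3 form a cycle, so G is not a tree and its treewidth is at least 2. Hence tw(G) = 2 exactly.

Treewidth 2.
One optimal decomposition is:
Bags: B1 = {1, 2, 3}  B2 = {2, 3, 4}  B3 = {3, 4, 5}
Tree: B1–B2, B2–B3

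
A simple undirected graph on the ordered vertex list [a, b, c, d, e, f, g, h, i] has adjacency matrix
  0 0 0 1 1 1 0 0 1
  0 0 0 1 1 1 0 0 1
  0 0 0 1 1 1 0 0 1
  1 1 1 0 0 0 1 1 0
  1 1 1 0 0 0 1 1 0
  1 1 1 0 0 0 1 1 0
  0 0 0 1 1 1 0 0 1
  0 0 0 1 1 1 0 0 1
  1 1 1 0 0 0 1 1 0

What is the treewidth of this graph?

A width-4 tree decomposition is:
Bags: B1 = {a, d, e, f, i}  B2 = {c, d, e, f, i}  B3 = {b, d, e, f, i}  B4 = {d, e, f, g, i}  B5 = {d, e, f, h, i}
Tree: B1–B2, B2–B3, B3–B4, B4–B5
The largest bag has 5 vertices, giving width 4; this decomposition certifies tw(G) ≤ 4. For the lower bound: the 5 vertex sets {a,i}, {c,e}, {b,d}, {f}, {g} are disjoint, each induces a connected subgraph, and every pair is joined by at least one edge of G. Contracting each set to a single vertex therefore yields K_{5} as a minor, and since treewidth is minor-monotone, tw(G) ≥ tw(K_{5}) = 4. Hence tw(G) = 4 exactly.

4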